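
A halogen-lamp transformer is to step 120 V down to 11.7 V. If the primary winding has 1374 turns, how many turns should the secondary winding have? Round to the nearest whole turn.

N_s = 134 turns

N_s/N_p = V_s/V_p, so N_s = 1374 × 11.7/120 = 134.0 ≈ 134 turns.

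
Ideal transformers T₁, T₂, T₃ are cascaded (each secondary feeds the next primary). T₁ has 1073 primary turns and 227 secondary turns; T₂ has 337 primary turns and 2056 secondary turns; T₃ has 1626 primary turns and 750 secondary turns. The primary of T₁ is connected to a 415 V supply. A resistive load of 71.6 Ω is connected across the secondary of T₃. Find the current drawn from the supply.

After T₁: V = 415.00 × 227/1073 = 87.796 V.
After T₂: V = 87.796 × 2056/337 = 535.63 V.
After T₃: V = 535.63 × 750/1626 = 247.06 V.
I_load = 247.06/71.6 = 3.4506 A, so P_out = 247.06 × 3.4506 = 852.52 W.
All ideal ⇒ P_in = P_out, so I_supply = 852.52/415 = 2.05 A.

I_supply ≈ 2.05 A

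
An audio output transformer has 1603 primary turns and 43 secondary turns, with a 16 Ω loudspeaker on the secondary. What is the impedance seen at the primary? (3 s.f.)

Z_p ≈ 22200 Ω

Z_p = (N_p/N_s)² × Z_s = (1603/43)² × 16 = 22200 Ω.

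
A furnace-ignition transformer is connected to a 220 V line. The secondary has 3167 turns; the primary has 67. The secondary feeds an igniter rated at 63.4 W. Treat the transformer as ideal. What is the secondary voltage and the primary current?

V_s = V_p × N_s/N_p = 220 × 3167/67 = 10399 V.
I_s = P/V_s = 63.4/10399 = 0.0060967 A.
I_p = I_s × N_s/N_p = 0.0060967 × 3167/67 = 0.288 A.

V_s ≈ 10400 V, I_p ≈ 0.288 A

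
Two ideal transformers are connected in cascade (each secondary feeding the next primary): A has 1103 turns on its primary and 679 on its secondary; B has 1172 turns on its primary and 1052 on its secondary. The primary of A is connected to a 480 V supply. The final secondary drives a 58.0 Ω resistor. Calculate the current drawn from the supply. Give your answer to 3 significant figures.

After A: V = 480.00 × 679/1103 = 295.49 V.
After B: V = 295.49 × 1052/1172 = 265.23 V.
I_load = 265.23/58.0 = 4.5729 A, so P_out = 265.23 × 4.5729 = 1212.9 W.
All ideal ⇒ P_in = P_out, so I_supply = 1212.9/480 = 2.53 A.

I_supply ≈ 2.53 A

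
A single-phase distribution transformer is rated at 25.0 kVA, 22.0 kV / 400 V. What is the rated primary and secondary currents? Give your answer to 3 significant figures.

I_p ≈ 1.14 A, I_s ≈ 62.5 A

I_p = S/V_p = 25000/22000 = 1.14 A.
I_s = S/V_s = 25000/400 = 62.5 A.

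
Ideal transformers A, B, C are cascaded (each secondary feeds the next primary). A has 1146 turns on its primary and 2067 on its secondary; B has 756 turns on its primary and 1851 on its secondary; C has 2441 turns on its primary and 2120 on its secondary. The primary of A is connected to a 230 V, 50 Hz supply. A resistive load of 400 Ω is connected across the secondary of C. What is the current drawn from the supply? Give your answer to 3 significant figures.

After A: V = 230.00 × 2067/1146 = 414.84 V.
After B: V = 414.84 × 1851/756 = 1015.7 V.
After C: V = 1015.7 × 2120/2441 = 882.14 V.
I_load = 882.14/400 = 2.2053 A, so P_out = 882.14 × 2.2053 = 1945.4 W.
All ideal ⇒ P_in = P_out, so I_supply = 1945.4/230 = 8.46 A.

I_supply ≈ 8.46 A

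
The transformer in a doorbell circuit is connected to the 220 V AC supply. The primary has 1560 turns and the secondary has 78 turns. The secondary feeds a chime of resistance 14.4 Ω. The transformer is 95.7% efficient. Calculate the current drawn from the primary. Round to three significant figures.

I_p ≈ 0.0399 A

V_s = 220 × 78/1560 = 11.000 V.
I_s = V_s/R = 11.000/14.4 = 0.76389 A.
P_out = V_s I_s = 11.000 × 0.76389 = 8.4028 W.
P_in = P_out/η = 8.4028/0.957 = 8.7803 W.
I_p = P_in/V_p = 8.7803/220 = 0.0399 A.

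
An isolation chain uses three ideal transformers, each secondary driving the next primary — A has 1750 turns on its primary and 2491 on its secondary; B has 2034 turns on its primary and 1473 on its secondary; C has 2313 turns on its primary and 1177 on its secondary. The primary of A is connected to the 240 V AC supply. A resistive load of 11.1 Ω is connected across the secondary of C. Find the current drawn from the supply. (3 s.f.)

Secondary of A: V = 240.00 × 2491/1750 = 341.62 V.
Secondary of B: V = 341.62 × 1473/2034 = 247.40 V.
Secondary of C: V = 247.40 × 1177/2313 = 125.89 V.
I_load = 125.89/11.1 = 11.342 A, so P_out = 125.89 × 11.342 = 1427.8 W.
All ideal ⇒ P_in = P_out, so I_supply = 1427.8/240 = 5.95 A.

I_supply ≈ 5.95 A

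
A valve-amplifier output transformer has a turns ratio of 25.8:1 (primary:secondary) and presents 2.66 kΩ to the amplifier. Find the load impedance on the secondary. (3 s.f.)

Z_s = Z_p/(N_p/N_s)² = 2660/25.8² = 4.00 Ω.

Z_s ≈ 4.00 Ω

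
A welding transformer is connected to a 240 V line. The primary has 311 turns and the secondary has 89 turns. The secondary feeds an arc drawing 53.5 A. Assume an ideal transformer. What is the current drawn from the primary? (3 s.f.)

For an ideal transformer I_p N_p = I_s N_s, so I_p = 53.5 × 89/311 = 15.3 A.

I_p ≈ 15.3 A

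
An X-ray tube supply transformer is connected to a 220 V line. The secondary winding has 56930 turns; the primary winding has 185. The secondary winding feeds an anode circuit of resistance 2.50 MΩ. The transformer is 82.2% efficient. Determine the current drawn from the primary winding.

V_s = 220 × 56930/185 = 67701 V.
I_s = V_s/R = 67701/(2.50×10^6) = 0.027080 A.
P_out = V_s I_s = 67701 × 0.027080 = 1833.3 W.
P_in = P_out/η = 1833.3/0.822 = 2230.3 W.
I_p = P_in/V_p = 2230.3/220 = 10.1 A.

I_p ≈ 10.1 A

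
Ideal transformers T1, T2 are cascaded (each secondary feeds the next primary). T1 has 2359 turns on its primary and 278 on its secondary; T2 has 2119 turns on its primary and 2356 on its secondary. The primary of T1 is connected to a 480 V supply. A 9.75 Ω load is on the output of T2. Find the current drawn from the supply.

I_supply ≈ 0.845 A

Secondary of T1: V = 480.00 × 278/2359 = 56.566 V.
Secondary of T2: V = 56.566 × 2356/2119 = 62.893 V.
I_load = 62.893/9.75 = 6.4506 A, so P_out = 62.893 × 6.4506 = 405.70 W.
All ideal ⇒ P_in = P_out, so I_supply = 405.70/480 = 0.845 A.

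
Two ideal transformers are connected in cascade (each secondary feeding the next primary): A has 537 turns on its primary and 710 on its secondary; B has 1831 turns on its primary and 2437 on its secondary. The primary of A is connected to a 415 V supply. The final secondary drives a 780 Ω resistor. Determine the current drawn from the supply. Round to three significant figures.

Secondary of A: V = 415.00 × 710/537 = 548.70 V.
Secondary of B: V = 548.70 × 2437/1831 = 730.30 V.
I_load = 730.30/780 = 0.93628 A, so P_out = 730.30 × 0.93628 = 683.76 W.
All ideal ⇒ P_in = P_out, so I_supply = 683.76/415 = 1.65 A.

I_supply ≈ 1.65 A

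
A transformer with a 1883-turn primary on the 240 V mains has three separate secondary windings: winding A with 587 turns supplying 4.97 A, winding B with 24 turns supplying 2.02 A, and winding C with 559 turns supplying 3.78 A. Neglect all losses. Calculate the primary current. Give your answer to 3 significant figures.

V_A = 240 × 587/1883 = 74.817 V; V_B = 240 × 24/1883 = 3.0589 V; V_C = 240 × 559/1883 = 71.248 V.
P_out = V_A I_A + V_B I_B + V_C I_C = 74.817×4.97 + 3.0589×2.02 + 71.248×3.78 = 371.84 + 6.1791 + 269.32 = 647.34 W.
Ideal ⇒ P_in = P_out, so I_p = P_out/V_p = 647.34/240 = 2.70 A.

I_p ≈ 2.70 A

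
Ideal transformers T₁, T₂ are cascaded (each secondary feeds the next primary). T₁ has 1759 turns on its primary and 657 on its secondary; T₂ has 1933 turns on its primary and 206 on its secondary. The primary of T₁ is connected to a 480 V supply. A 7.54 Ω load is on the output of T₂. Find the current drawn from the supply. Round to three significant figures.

Secondary of T₁: V = 480.00 × 657/1759 = 179.28 V.
Secondary of T₂: V = 179.28 × 206/1933 = 19.106 V.
I_load = 19.106/7.54 = 2.5340 A, so P_out = 19.106 × 2.5340 = 48.415 W.
All ideal ⇒ P_in = P_out, so I_supply = 48.415/480 = 0.101 A.

I_supply ≈ 0.101 A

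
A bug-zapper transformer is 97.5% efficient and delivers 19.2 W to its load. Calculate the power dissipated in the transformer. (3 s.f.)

P_in = P_out/η = 19.2/0.975 = 19.6923 W.
P_loss = P_in − P_out = 19.6923 − 19.2 = 0.492 W.

P_loss ≈ 0.492 W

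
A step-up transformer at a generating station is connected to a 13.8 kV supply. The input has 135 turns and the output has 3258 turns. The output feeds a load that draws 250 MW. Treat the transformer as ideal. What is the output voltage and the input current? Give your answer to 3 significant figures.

V_out = V_in × N_out/N_in = 13800 × 3258/135 = 333040 V.
I_out = P/V_out = 2.50×10^8/333040 = 750.66 A.
I_in = I_out × N_out/N_in = 750.66 × 3258/135 = 18100 A.

V_out ≈ 333000 V, I_in ≈ 18100 A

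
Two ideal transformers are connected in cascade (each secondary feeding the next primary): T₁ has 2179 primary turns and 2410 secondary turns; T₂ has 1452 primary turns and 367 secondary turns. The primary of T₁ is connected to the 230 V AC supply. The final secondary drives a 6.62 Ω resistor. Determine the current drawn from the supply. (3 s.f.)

After T₁: V = 230.00 × 2410/2179 = 254.38 V.
After T₂: V = 254.38 × 367/1452 = 64.296 V.
I_load = 64.296/6.62 = 9.7125 A, so P_out = 64.296 × 9.7125 = 624.48 W.
All ideal ⇒ P_in = P_out, so I_supply = 624.48/230 = 2.72 A.

I_supply ≈ 2.72 A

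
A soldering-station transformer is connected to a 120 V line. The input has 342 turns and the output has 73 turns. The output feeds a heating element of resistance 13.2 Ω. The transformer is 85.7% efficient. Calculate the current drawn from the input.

I_in ≈ 0.483 A

V_out = 120 × 73/342 = 25.614 V.
I_out = V_out/R = 25.614/13.2 = 1.9405 A.
P_out = V_out I_out = 25.614 × 1.9405 = 49.703 W.
P_in = P_out/η = 49.703/0.857 = 57.996 W.
I_in = P_in/V_in = 57.996/120 = 0.483 A.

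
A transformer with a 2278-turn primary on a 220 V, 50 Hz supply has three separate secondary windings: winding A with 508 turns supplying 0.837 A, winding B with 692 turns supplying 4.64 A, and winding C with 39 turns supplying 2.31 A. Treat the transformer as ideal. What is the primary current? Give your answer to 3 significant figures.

I_p ≈ 1.64 A

V_A = 220 × 508/2278 = 49.061 V; V_B = 220 × 692/2278 = 66.831 V; V_C = 220 × 39/2278 = 3.7665 V.
P_out = V_A I_A + V_B I_B + V_C I_C = 49.061×0.837 + 66.831×4.64 + 3.7665×2.31 = 41.064 + 310.09 + 8.7005 = 359.86 W.
Ideal ⇒ P_in = P_out, so I_p = P_out/V_p = 359.86/220 = 1.64 A.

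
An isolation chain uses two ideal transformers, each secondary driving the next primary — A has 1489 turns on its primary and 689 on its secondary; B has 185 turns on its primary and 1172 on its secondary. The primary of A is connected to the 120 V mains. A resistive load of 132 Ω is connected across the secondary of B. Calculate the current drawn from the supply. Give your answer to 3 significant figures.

After A: V = 120.00 × 689/1489 = 55.527 V.
After B: V = 55.527 × 1172/185 = 351.77 V.
I_load = 351.77/132 = 2.6649 A, so P_out = 351.77 × 2.6649 = 937.45 W.
All ideal ⇒ P_in = P_out, so I_supply = 937.45/120 = 7.81 A.

I_supply ≈ 7.81 A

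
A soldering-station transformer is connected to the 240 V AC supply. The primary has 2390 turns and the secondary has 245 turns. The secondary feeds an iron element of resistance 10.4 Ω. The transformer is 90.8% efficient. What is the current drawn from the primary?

V_s = 240 × 245/2390 = 24.603 V.
I_s = V_s/R = 24.603/10.4 = 2.3656 A.
P_out = V_s I_s = 24.603 × 2.3656 = 58.200 W.
P_in = P_out/η = 58.200/0.908 = 64.097 W.
I_p = P_in/V_p = 64.097/240 = 0.267 A.

I_p ≈ 0.267 A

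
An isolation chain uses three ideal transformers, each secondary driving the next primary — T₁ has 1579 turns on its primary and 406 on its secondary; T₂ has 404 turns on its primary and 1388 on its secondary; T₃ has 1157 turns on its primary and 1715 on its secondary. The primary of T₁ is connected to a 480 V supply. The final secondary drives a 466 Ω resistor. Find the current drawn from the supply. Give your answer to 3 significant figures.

After T₁: V = 480.00 × 406/1579 = 123.42 V.
After T₂: V = 123.42 × 1388/404 = 424.03 V.
After T₃: V = 424.03 × 1715/1157 = 628.53 V.
I_load = 628.53/466 = 1.3488 A, so P_out = 628.53 × 1.3488 = 847.74 W.
All ideal ⇒ P_in = P_out, so I_supply = 847.74/480 = 1.77 A.

I_supply ≈ 1.77 A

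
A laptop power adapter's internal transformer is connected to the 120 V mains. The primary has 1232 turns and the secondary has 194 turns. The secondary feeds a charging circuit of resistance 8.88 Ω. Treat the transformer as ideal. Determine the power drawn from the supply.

V_s = V_p × N_s/N_p = 120 × 194/1232 = 18.896 V.
I_s = V_s/R = 18.896/8.88 = 2.1279 A.
I_p = I_s × N_s/N_p = 2.1279 × 194/1232 = 0.33508 A.
P = V_p I_p = 120 × 0.33508 = 40.2 W.

P ≈ 40.2 W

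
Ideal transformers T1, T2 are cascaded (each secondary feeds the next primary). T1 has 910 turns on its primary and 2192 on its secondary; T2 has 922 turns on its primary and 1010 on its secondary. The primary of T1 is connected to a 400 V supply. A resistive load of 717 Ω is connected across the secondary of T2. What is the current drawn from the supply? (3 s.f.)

After T1: V = 400.00 × 2192/910 = 963.52 V.
After T2: V = 963.52 × 1010/922 = 1055.5 V.
I_load = 1055.5/717 = 1.4721 A, so P_out = 1055.5 × 1.4721 = 1553.7 W.
All ideal ⇒ P_in = P_out, so I_supply = 1553.7/400 = 3.88 A.

I_supply ≈ 3.88 A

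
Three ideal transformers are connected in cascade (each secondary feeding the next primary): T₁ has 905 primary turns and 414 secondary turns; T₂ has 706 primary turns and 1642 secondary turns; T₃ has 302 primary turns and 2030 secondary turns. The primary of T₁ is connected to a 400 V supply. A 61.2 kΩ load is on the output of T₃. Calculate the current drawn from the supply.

I_supply ≈ 0.334 A

After T₁: V = 400.00 × 414/905 = 182.98 V.
After T₂: V = 182.98 × 1642/706 = 425.58 V.
After T₃: V = 425.58 × 2030/302 = 2860.7 V.
I_load = 2860.7/61200 = 0.046743 A, so P_out = 2860.7 × 0.046743 = 133.72 W.
All ideal ⇒ P_in = P_out, so I_supply = 133.72/400 = 0.334 A.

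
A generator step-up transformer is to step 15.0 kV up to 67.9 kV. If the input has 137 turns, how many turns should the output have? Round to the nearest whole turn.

N_out = 620 turns

N_out/N_in = V_out/V_in, so N_out = 137 × 67900/15000 = 620.2 ≈ 620 turns.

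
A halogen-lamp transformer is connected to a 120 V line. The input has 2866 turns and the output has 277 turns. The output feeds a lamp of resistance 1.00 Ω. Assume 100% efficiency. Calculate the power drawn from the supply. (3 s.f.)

V_out = V_in × N_out/N_in = 120 × 277/2866 = 11.598 V.
I_out = V_out/R = 11.598/1.00 = 11.598 A.
I_in = I_out × N_out/N_in = 11.598 × 277/2866 = 1.1210 A.
P = V_in I_in = 120 × 1.1210 = 135 W.

P ≈ 135 W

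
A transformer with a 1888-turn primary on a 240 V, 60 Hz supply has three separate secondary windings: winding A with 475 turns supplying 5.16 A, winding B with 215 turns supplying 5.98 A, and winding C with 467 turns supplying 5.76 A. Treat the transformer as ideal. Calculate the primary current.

I_p ≈ 3.40 A

V_A = 240 × 475/1888 = 60.381 V; V_B = 240 × 215/1888 = 27.331 V; V_C = 240 × 467/1888 = 59.364 V.
P_out = V_A I_A + V_B I_B + V_C I_C = 60.381×5.16 + 27.331×5.98 + 59.364×5.76 = 311.57 + 163.44 + 341.94 = 816.94 W.
Ideal ⇒ P_in = P_out, so I_p = P_out/V_p = 816.94/240 = 3.40 A.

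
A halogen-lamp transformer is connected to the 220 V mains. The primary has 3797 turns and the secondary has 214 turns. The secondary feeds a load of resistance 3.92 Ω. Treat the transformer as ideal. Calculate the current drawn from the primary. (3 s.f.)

V_s = V_p × N_s/N_p = 220 × 214/3797 = 12.399 V.
I_s = V_s/R = 12.399/3.92 = 3.1631 A.
For an ideal transformer I_p N_p = I_s N_s, so I_p = 3.1631 × 214/3797 = 0.178 A.

I_p ≈ 0.178 A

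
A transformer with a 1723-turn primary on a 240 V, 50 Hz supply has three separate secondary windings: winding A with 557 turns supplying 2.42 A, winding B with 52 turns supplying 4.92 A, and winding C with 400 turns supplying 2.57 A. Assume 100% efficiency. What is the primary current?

V_A = 240 × 557/1723 = 77.586 V; V_B = 240 × 52/1723 = 7.2432 V; V_C = 240 × 400/1723 = 55.717 V.
P_out = V_A I_A + V_B I_B + V_C I_C = 77.586×2.42 + 7.2432×4.92 + 55.717×2.57 = 187.76 + 35.636 + 143.19 = 366.59 W.
Ideal ⇒ P_in = P_out, so I_p = P_out/V_p = 366.59/240 = 1.53 A.

I_p ≈ 1.53 A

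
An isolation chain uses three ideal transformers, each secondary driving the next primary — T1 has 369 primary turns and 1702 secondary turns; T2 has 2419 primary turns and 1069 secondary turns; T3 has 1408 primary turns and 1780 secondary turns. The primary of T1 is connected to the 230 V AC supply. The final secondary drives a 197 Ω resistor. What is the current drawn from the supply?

I_supply ≈ 7.75 A

After T1: V = 230.00 × 1702/369 = 1060.9 V.
After T2: V = 1060.9 × 1069/2419 = 468.82 V.
After T3: V = 468.82 × 1780/1408 = 592.68 V.
I_load = 592.68/197 = 3.0085 A, so P_out = 592.68 × 3.0085 = 1783.1 W.
All ideal ⇒ P_in = P_out, so I_supply = 1783.1/230 = 7.75 A.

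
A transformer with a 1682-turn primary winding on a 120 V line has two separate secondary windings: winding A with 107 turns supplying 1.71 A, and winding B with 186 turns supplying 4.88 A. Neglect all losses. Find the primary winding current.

V_A = 120 × 107/1682 = 7.6338 V; V_B = 120 × 186/1682 = 13.270 V.
P_out = V_A I_A + V_B I_B = 7.6338×1.71 + 13.270×4.88 = 13.054 + 64.757 = 77.811 W.
Ideal ⇒ P_in = P_out, so I_p = P_out/V_p = 77.811/120 = 0.648 A.

I_p ≈ 0.648 A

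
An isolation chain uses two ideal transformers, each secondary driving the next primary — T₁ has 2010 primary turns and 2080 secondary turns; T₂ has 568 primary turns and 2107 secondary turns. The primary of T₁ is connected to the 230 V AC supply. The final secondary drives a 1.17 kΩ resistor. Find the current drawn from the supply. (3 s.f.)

I_supply ≈ 2.90 A

Secondary of T₁: V = 230.00 × 2080/2010 = 238.01 V.
Secondary of T₂: V = 238.01 × 2107/568 = 882.90 V.
I_load = 882.90/1170 = 0.75462 A, so P_out = 882.90 × 0.75462 = 666.25 W.
All ideal ⇒ P_in = P_out, so I_supply = 666.25/230 = 2.90 A.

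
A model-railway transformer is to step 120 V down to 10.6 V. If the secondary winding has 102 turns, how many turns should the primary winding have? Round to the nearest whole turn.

N_p = 1155 turns

N_p/N_s = V_p/V_s, so N_p = 102 × 120/10.6 = 1154.7 ≈ 1155 turns.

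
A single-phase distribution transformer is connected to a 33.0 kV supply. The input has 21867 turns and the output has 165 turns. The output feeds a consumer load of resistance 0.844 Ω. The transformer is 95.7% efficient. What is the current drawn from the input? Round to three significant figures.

V_out = 33000 × 165/21867 = 249.01 V.
I_out = V_out/R = 249.01/0.844 = 295.03 A.
P_out = V_out I_out = 249.01 × 295.03 = 73464 W.
P_in = P_out/η = 73464/0.957 = 76765 W.
I_in = P_in/V_in = 76765/33000 = 2.33 A.

I_in ≈ 2.33 A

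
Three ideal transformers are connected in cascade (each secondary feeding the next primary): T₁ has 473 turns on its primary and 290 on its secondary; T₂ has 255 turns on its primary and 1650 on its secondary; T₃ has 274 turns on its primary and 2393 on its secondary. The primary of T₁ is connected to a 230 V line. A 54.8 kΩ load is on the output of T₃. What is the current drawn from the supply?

I_supply ≈ 5.04 A

After T₁: V = 230.00 × 290/473 = 141.01 V.
After T₂: V = 141.01 × 1650/255 = 912.45 V.
After T₃: V = 912.45 × 2393/274 = 7968.9 V.
I_load = 7968.9/54800 = 0.14542 A, so P_out = 7968.9 × 0.14542 = 1158.8 W.
All ideal ⇒ P_in = P_out, so I_supply = 1158.8/230 = 5.04 A.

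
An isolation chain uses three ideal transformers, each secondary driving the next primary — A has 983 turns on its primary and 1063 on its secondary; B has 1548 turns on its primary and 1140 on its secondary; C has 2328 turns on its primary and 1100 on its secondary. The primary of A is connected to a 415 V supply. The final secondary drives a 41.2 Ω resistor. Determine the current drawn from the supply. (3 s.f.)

After A: V = 415.00 × 1063/983 = 448.77 V.
After B: V = 448.77 × 1140/1548 = 330.49 V.
After C: V = 330.49 × 1100/2328 = 156.16 V.
I_load = 156.16/41.2 = 3.7903 A, so P_out = 156.16 × 3.7903 = 591.90 W.
All ideal ⇒ P_in = P_out, so I_supply = 591.90/415 = 1.43 A.

I_supply ≈ 1.43 A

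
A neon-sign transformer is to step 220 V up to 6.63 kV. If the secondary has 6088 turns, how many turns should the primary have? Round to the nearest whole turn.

N_p = 202 turns

N_p/N_s = V_p/V_s, so N_p = 6088 × 220/6630 = 202.0 ≈ 202 turns.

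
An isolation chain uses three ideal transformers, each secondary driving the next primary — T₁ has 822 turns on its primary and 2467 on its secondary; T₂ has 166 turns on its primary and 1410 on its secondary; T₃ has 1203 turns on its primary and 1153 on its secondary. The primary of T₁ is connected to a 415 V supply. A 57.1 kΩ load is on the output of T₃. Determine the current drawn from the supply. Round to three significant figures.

After T₁: V = 415.00 × 2467/822 = 1245.5 V.
After T₂: V = 1245.5 × 1410/166 = 10579 V.
After T₃: V = 10579 × 1153/1203 = 10140 V.
I_load = 10140/57100 = 0.17758 A, so P_out = 10140 × 0.17758 = 1800.5 W.
All ideal ⇒ P_in = P_out, so I_supply = 1800.5/415 = 4.34 A.

I_supply ≈ 4.34 A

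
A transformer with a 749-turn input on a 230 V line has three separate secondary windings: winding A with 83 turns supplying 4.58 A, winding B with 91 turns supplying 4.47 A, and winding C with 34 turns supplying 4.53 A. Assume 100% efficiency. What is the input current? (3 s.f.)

V_A = 230 × 83/749 = 25.487 V; V_B = 230 × 91/749 = 27.944 V; V_C = 230 × 34/749 = 10.441 V.
P_out = V_A I_A + V_B I_B + V_C I_C = 25.487×4.58 + 27.944×4.47 + 10.441×4.53 = 116.73 + 124.91 + 47.296 = 288.94 W.
Ideal ⇒ P_in = P_out, so I_in = P_out/V_in = 288.94/230 = 1.26 A.

I_in ≈ 1.26 A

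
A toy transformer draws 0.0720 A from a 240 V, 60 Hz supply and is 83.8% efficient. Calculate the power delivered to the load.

P_in = V_p I_p = 240 × 0.0720 = 17.280 W.
P_out = η P_in = 0.838 × 17.280 = 14.5 W.

P_out ≈ 14.5 W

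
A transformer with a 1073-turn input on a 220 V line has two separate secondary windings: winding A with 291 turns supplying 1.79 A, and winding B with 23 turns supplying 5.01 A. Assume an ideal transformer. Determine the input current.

I_in ≈ 0.593 A

V_A = 220 × 291/1073 = 59.664 V; V_B = 220 × 23/1073 = 4.7158 V.
P_out = V_A I_A + V_B I_B = 59.664×1.79 + 4.7158×5.01 = 106.80 + 23.626 = 130.43 W.
Ideal ⇒ P_in = P_out, so I_in = P_out/V_in = 130.43/220 = 0.593 A.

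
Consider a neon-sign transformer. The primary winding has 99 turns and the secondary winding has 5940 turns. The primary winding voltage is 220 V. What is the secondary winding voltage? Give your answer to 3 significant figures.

V_s ≈ 13200 V

V_s/V_p = N_s/N_p, so V_s = 220 × 5940/99 = 13200 V.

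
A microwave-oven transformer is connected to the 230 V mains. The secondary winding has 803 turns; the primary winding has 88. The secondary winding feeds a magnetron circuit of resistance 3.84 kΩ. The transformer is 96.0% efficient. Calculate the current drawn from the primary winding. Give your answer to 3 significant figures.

I_p ≈ 5.20 A

V_s = 230 × 803/88 = 2098.8 V.
I_s = V_s/R = 2098.8/3840 = 0.54655 A.
P_out = V_s I_s = 2098.8 × 0.54655 = 1147.1 W.
P_in = P_out/η = 1147.1/0.960 = 1194.9 W.
I_p = P_in/V_p = 1194.9/230 = 5.20 A.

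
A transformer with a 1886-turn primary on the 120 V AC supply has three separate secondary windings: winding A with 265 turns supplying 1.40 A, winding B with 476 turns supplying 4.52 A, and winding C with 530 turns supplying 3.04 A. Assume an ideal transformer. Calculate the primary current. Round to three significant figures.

V_A = 120 × 265/1886 = 16.861 V; V_B = 120 × 476/1886 = 30.286 V; V_C = 120 × 530/1886 = 33.722 V.
P_out = V_A I_A + V_B I_B + V_C I_C = 16.861×1.40 + 30.286×4.52 + 33.722×3.04 = 23.606 + 136.89 + 102.52 = 263.02 W.
Ideal ⇒ P_in = P_out, so I_p = P_out/V_p = 263.02/120 = 2.19 A.

I_p ≈ 2.19 A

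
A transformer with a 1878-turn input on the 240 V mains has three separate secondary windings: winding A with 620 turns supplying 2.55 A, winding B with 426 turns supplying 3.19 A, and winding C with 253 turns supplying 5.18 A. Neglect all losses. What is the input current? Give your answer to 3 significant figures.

V_A = 240 × 620/1878 = 79.233 V; V_B = 240 × 426/1878 = 54.441 V; V_C = 240 × 253/1878 = 32.332 V.
P_out = V_A I_A + V_B I_B + V_C I_C = 79.233×2.55 + 54.441×3.19 + 32.332×5.18 = 202.04 + 173.67 + 167.48 = 543.19 W.
Ideal ⇒ P_in = P_out, so I_in = P_out/V_in = 543.19/240 = 2.26 A.

I_in ≈ 2.26 A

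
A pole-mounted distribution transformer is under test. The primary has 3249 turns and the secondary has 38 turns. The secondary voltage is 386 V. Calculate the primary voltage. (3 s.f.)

V_p ≈ 33000 V

V_p/V_s = N_p/N_s, so V_p = 386 × 3249/38 = 33000 V.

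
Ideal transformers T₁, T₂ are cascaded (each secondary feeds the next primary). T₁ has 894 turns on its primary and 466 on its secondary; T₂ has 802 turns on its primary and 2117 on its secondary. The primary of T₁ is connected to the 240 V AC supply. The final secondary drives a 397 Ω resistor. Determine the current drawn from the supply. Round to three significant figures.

I_supply ≈ 1.14 A

Secondary of T₁: V = 240.00 × 466/894 = 125.10 V.
Secondary of T₂: V = 125.10 × 2117/802 = 330.22 V.
I_load = 330.22/397 = 0.83179 A, so P_out = 330.22 × 0.83179 = 274.68 W.
All ideal ⇒ P_in = P_out, so I_supply = 274.68/240 = 1.14 A.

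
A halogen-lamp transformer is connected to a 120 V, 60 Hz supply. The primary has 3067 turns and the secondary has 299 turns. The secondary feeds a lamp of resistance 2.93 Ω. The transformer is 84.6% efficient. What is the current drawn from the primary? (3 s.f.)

I_p ≈ 0.460 A

V_s = 120 × 299/3067 = 11.699 V.
I_s = V_s/R = 11.699/2.93 = 3.9927 A.
P_out = V_s I_s = 11.699 × 3.9927 = 46.710 W.
P_in = P_out/η = 46.710/0.846 = 55.213 W.
I_p = P_in/V_p = 55.213/120 = 0.460 A.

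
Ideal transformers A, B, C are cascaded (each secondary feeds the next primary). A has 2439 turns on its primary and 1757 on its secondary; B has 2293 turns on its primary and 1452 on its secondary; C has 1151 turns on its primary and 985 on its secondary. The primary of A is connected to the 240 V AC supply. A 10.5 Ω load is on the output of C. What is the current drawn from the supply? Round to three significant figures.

After A: V = 240.00 × 1757/2439 = 172.89 V.
After B: V = 172.89 × 1452/2293 = 109.48 V.
After C: V = 109.48 × 985/1151 = 93.690 V.
I_load = 93.690/10.5 = 8.9229 A, so P_out = 93.690 × 8.9229 = 835.99 W.
All ideal ⇒ P_in = P_out, so I_supply = 835.99/240 = 3.48 A.

I_supply ≈ 3.48 A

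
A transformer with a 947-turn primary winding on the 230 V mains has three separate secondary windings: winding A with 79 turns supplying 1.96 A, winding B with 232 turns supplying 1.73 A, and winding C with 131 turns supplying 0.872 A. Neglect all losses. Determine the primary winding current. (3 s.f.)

I_p ≈ 0.708 A

V_A = 230 × 79/947 = 19.187 V; V_B = 230 × 232/947 = 56.346 V; V_C = 230 × 131/947 = 31.816 V.
P_out = V_A I_A + V_B I_B + V_C I_C = 19.187×1.96 + 56.346×1.73 + 31.816×0.872 = 37.606 + 97.479 + 27.744 = 162.83 W.
Ideal ⇒ P_in = P_out, so I_p = P_out/V_p = 162.83/230 = 0.708 A.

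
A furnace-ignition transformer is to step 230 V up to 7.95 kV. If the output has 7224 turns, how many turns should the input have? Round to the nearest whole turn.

N_in = 209 turns

N_in/N_out = V_in/V_out, so N_in = 7224 × 230/7950 = 209.0 ≈ 209 turns.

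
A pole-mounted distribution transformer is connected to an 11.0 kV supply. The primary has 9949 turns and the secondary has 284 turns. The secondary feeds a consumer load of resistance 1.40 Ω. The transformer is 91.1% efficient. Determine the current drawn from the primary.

I_p ≈ 7.03 A

V_s = 11000 × 284/9949 = 314.00 V.
I_s = V_s/R = 314.00/1.40 = 224.29 A.
P_out = V_s I_s = 314.00 × 224.29 = 70426 W.
P_in = P_out/η = 70426/0.911 = 77307 W.
I_p = P_in/V_p = 77307/11000 = 7.03 A.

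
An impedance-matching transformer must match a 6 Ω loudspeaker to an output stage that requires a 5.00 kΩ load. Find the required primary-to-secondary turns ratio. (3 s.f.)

N_p/N_s ≈ 28.9

Z_p/Z_s = (N_p/N_s)², so N_p/N_s = √(5000/6) = √833 = 28.9.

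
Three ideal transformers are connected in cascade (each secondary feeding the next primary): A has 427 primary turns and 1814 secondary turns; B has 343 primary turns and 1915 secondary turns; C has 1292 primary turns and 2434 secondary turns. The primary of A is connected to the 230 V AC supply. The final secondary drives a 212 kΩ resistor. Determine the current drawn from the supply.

I_supply ≈ 2.17 A

Secondary of A: V = 230.00 × 1814/427 = 977.10 V.
Secondary of B: V = 977.10 × 1915/343 = 5455.2 V.
Secondary of C: V = 5455.2 × 2434/1292 = 10277 V.
I_load = 10277/212000 = 0.048477 A, so P_out = 10277 × 0.048477 = 498.20 W.
All ideal ⇒ P_in = P_out, so I_supply = 498.20/230 = 2.17 A.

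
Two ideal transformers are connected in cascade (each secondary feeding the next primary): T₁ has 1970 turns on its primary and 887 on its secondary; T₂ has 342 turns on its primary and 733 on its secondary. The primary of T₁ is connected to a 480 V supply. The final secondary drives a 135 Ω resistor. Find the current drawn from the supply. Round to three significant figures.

I_supply ≈ 3.31 A

Secondary of T₁: V = 480.00 × 887/1970 = 216.12 V.
Secondary of T₂: V = 216.12 × 733/342 = 463.21 V.
I_load = 463.21/135 = 3.4312 A, so P_out = 463.21 × 3.4312 = 1589.3 W.
All ideal ⇒ P_in = P_out, so I_supply = 1589.3/480 = 3.31 A.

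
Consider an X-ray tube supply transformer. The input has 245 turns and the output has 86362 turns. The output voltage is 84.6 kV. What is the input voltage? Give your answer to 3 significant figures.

V_in ≈ 240 V

V_in/V_out = N_in/N_out, so V_in = 84600 × 245/86362 = 240 V.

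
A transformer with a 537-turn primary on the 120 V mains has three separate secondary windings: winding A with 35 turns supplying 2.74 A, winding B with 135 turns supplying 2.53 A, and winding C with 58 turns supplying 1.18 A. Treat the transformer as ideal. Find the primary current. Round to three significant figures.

V_A = 120 × 35/537 = 7.8212 V; V_B = 120 × 135/537 = 30.168 V; V_C = 120 × 58/537 = 12.961 V.
P_out = V_A I_A + V_B I_B + V_C I_C = 7.8212×2.74 + 30.168×2.53 + 12.961×1.18 = 21.430 + 76.324 + 15.294 = 113.05 W.
Ideal ⇒ P_in = P_out, so I_p = P_out/V_p = 113.05/120 = 0.942 A.

I_p ≈ 0.942 A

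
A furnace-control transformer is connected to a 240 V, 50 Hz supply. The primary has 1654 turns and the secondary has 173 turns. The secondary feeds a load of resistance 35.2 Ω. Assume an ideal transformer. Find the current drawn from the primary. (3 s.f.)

I_p ≈ 0.0746 A

V_s = V_p × N_s/N_p = 240 × 173/1654 = 25.103 V.
I_s = V_s/R = 25.103/35.2 = 0.71315 A.
For an ideal transformer I_p N_p = I_s N_s, so I_p = 0.71315 × 173/1654 = 0.0746 A.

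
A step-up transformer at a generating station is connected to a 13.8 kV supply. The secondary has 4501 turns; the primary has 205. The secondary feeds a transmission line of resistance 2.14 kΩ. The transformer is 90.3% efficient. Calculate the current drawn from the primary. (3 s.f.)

I_p ≈ 3440 A

V_s = 13800 × 4501/205 = 302990 V.
I_s = V_s/R = 302990/2140 = 141.59 A.
P_out = V_s I_s = 302990 × 141.59 = 4.2900×10^7 W.
P_in = P_out/η = 4.2900×10^7/0.903 = 4.7508×10^7 W.
I_p = P_in/V_p = 4.7508×10^7/13800 = 3440 A.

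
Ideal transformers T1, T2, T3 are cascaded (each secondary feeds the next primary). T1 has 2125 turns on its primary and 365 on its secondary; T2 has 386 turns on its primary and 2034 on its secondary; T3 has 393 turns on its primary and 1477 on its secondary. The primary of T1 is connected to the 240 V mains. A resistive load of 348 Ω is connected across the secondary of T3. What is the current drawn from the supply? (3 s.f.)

I_supply ≈ 7.98 A

After T1: V = 240.00 × 365/2125 = 41.224 V.
After T2: V = 41.224 × 2034/386 = 217.22 V.
After T3: V = 217.22 × 1477/393 = 816.39 V.
I_load = 816.39/348 = 2.3459 A, so P_out = 816.39 × 2.3459 = 1915.2 W.
All ideal ⇒ P_in = P_out, so I_supply = 1915.2/240 = 7.98 A.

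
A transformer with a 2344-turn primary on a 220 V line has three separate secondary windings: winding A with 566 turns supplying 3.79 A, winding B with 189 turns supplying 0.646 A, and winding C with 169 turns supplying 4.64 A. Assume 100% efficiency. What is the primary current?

I_p ≈ 1.30 A

V_A = 220 × 566/2344 = 53.123 V; V_B = 220 × 189/2344 = 17.739 V; V_C = 220 × 169/2344 = 15.862 V.
P_out = V_A I_A + V_B I_B + V_C I_C = 53.123×3.79 + 17.739×0.646 + 15.862×4.64 = 201.34 + 11.459 + 73.599 = 286.39 W.
Ideal ⇒ P_in = P_out, so I_p = P_out/V_p = 286.39/220 = 1.30 A.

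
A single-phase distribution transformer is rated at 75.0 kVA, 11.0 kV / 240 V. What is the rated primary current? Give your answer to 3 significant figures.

I_p = S/V_p = 75000/11000 = 6.82 A.

I_p ≈ 6.82 A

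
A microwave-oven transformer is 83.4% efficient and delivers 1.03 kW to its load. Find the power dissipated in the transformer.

P_loss ≈ 205 W

P_in = P_out/η = 1030/0.834 = 1235.01 W.
P_loss = P_in − P_out = 1235.01 − 1030 = 205 W.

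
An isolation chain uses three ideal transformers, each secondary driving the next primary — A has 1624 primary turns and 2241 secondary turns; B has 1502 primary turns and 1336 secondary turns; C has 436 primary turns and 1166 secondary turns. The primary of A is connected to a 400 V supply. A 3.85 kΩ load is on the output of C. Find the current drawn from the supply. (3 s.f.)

Secondary of A: V = 400.00 × 2241/1624 = 551.97 V.
Secondary of B: V = 551.97 × 1336/1502 = 490.97 V.
Secondary of C: V = 490.97 × 1166/436 = 1313.0 V.
I_load = 1313.0/3850 = 0.34104 A, so P_out = 1313.0 × 0.34104 = 447.78 W.
All ideal ⇒ P_in = P_out, so I_supply = 447.78/400 = 1.12 A.

I_supply ≈ 1.12 A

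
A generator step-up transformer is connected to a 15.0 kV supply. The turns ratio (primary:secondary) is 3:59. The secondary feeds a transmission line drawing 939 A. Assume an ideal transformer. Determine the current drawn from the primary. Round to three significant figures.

I_p ≈ 18500 A

For an ideal transformer I_p N_p = I_s N_s, so I_p = 939 × 59/3 = 18500 A.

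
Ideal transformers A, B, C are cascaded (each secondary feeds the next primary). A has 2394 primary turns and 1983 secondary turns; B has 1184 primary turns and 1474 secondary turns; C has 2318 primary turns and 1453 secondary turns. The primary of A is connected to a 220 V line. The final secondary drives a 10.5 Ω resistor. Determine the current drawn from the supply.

After A: V = 220.00 × 1983/2394 = 182.23 V.
After B: V = 182.23 × 1474/1184 = 226.86 V.
After C: V = 226.86 × 1453/2318 = 142.21 V.
I_load = 142.21/10.5 = 13.543 A, so P_out = 142.21 × 13.543 = 1926.0 W.
All ideal ⇒ P_in = P_out, so I_supply = 1926.0/220 = 8.75 A.

I_supply ≈ 8.75 A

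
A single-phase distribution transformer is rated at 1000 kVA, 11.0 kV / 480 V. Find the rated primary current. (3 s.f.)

I_p ≈ 90.9 A

I_p = S/V_p = 1000000/11000 = 90.9 A.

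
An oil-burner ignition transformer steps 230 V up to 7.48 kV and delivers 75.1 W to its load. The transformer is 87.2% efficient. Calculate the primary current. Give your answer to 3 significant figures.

P_in = P_out/η = 75.1/0.872 = 86.124 W.
I_p = P_in/V_p = 86.124/230 = 0.374 A.

I_p ≈ 0.374 A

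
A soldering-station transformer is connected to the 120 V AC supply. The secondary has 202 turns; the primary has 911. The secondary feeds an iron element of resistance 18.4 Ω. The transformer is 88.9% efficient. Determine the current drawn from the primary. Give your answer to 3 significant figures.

V_s = 120 × 202/911 = 26.608 V.
I_s = V_s/R = 26.608/18.4 = 1.4461 A.
P_out = V_s I_s = 26.608 × 1.4461 = 38.478 W.
P_in = P_out/η = 38.478/0.889 = 43.282 W.
I_p = P_in/V_p = 43.282/120 = 0.361 A.

I_p ≈ 0.361 A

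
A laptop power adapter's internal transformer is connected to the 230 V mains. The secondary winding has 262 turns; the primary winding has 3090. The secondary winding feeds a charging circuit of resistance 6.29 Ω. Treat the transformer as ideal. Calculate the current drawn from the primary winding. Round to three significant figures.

V_s = V_p × N_s/N_p = 230 × 262/3090 = 19.502 V.
I_s = V_s/R = 19.502/6.29 = 3.1004 A.
For an ideal transformer I_p N_p = I_s N_s, so I_p = 3.1004 × 262/3090 = 0.263 A.

I_p ≈ 0.263 A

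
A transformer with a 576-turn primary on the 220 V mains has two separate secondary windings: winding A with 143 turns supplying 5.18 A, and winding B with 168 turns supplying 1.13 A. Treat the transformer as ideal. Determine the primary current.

V_A = 220 × 143/576 = 54.618 V; V_B = 220 × 168/576 = 64.167 V.
P_out = V_A I_A + V_B I_B = 54.618×5.18 + 64.167×1.13 = 282.92 + 72.508 = 355.43 W.
Ideal ⇒ P_in = P_out, so I_p = P_out/V_p = 355.43/220 = 1.62 A.

I_p ≈ 1.62 A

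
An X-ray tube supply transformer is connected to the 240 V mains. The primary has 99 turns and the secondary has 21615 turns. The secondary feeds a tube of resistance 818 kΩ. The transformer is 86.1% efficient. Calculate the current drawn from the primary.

V_s = 240 × 21615/99 = 52400 V.
I_s = V_s/R = 52400/818000 = 0.064059 A.
P_out = V_s I_s = 52400 × 0.064059 = 3356.7 W.
P_in = P_out/η = 3356.7/0.861 = 3898.6 W.
I_p = P_in/V_p = 3898.6/240 = 16.2 A.

I_p ≈ 16.2 A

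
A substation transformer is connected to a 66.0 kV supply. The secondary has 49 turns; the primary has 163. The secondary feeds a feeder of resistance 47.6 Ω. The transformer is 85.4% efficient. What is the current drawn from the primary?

V_s = 66000 × 49/163 = 19840 V.
I_s = V_s/R = 19840/47.6 = 416.82 A.
P_out = V_s I_s = 19840 × 416.82 = 8.2699×10^6 W.
P_in = P_out/η = 8.2699×10^6/0.854 = 9.6837×10^6 W.
I_p = P_in/V_p = 9.6837×10^6/66000 = 147 A.

I_p ≈ 147 A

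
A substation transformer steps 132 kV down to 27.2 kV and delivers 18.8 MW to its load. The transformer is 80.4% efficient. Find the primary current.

P_in = P_out/η = 1.88×10^7/0.804 = 2.3383×10^7 W.
I_p = P_in/V_p = 2.3383×10^7/132000 = 177 A.

I_p ≈ 177 A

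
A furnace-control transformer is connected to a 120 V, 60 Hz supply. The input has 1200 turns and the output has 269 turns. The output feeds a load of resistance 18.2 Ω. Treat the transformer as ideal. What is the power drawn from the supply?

V_out = V_in × N_out/N_in = 120 × 269/1200 = 26.900 V.
I_out = V_out/R = 26.900/18.2 = 1.4780 A.
I_in = I_out × N_out/N_in = 1.4780 × 269/1200 = 0.33132 A.
P = V_in I_in = 120 × 0.33132 = 39.8 W.

P ≈ 39.8 W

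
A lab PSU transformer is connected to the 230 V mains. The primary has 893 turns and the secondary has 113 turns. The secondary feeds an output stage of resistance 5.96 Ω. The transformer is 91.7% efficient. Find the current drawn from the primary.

V_s = 230 × 113/893 = 29.104 V.
I_s = V_s/R = 29.104/5.96 = 4.8832 A.
P_out = V_s I_s = 29.104 × 4.8832 = 142.12 W.
P_in = P_out/η = 142.12/0.917 = 154.99 W.
I_p = P_in/V_p = 154.99/230 = 0.674 A.

I_p ≈ 0.674 A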